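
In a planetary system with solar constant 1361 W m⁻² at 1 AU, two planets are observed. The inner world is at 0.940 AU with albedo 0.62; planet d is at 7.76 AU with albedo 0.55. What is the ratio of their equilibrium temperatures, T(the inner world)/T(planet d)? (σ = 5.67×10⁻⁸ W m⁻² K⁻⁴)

T_eq = [S₀(1−A)/(4σd²)]^(1/4), so T ∝ (1−A)^(1/4) / √d.
T₁ = [1361×0.38/(4×5.67×10⁻⁸×0.940²)]^(1/4) = 225.39 K.
T₂ = [1361×0.45/(4×5.67×10⁻⁸×7.76²)]^(1/4) = 81.83 K.

T₁/T₂ ≈ 2.754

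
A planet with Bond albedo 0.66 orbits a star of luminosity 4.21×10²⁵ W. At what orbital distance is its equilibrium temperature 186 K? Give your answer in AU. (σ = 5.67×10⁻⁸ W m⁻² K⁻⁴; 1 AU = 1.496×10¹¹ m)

From T_eq⁴ = L(1−A)/(16πσd²): d = √[L(1−A)/(16πσT_eq⁴)].
d = √[4.21×10²⁵ × 0.34 / (16π × 5.67×10⁻⁸ × (186)⁴)] = 6.48×10¹⁰ m = 0.433 AU.

d ≈ 0.433 AU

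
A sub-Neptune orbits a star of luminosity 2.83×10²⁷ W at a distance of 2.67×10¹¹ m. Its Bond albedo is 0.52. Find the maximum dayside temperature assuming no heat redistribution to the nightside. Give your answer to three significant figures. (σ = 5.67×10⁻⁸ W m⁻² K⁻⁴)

T_ss ≈ 404 K

Flux: S = L/(4πd²) = 2.83×10²⁷/(4π×(2.67×10¹¹)²) = 3160 W m⁻².
With no redistribution each surface element balances locally: S(1−A) = σT⁴.
T = [3160 × 0.48 / 5.67×10⁻⁸]^(1/4) = (2.67×10¹⁰)^(1/4) = 404 K.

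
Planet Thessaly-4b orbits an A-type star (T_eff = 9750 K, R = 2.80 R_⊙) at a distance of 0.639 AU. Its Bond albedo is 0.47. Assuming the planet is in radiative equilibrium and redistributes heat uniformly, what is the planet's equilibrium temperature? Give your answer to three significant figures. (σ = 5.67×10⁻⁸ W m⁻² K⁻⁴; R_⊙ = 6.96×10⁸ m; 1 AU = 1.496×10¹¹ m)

R_⋆ = 2.80 × 6.96×10⁸ = 1.95×10⁹ m.
d = 0.639 AU = 9.56×10¹⁰ m.
L = 4πR_⋆²σT_⋆⁴ = 4π(1.95×10⁹)² × 5.67×10⁻⁸ × (9750)⁴ = 2.45×10²⁸ W.
S = L/(4πd²) = 2.13×10⁵ W m⁻².
Energy balance: absorbed = emitted ⇒ πR²·S(1−A) = 4πR²·σT_eq⁴, so T_eq⁴ = S(1−A)/(4σ).
T_eq = [2.13×10⁵ × 0.53 / (4 × 5.67×10⁻⁸)]^(1/4) = (4.98×10¹¹)^(1/4) = 840 K.

T_eq ≈ 840 K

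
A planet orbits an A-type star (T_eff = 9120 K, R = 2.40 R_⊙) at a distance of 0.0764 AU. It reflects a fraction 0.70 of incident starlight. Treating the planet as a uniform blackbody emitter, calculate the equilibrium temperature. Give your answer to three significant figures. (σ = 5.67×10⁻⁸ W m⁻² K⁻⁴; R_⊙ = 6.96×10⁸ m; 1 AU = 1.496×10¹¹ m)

R_⋆ = 2.40 × 6.96×10⁸ = 1.67×10⁹ m.
d = 0.0764 AU = 1.14×10¹⁰ m.
L = 4πR_⋆²σT_⋆⁴ = 4π(1.67×10⁹)² × 5.67×10⁻⁸ × (9120)⁴ = 1.38×10²⁸ W.
S = L/(4πd²) = 8.38×10⁶ W m⁻².
Energy balance: absorbed = emitted ⇒ πR²·S(1−A) = 4πR²·σT_eq⁴, so T_eq⁴ = S(1−A)/(4σ).
T_eq = [8.38×10⁶ × 0.30 / (4 × 5.67×10⁻⁸)]^(1/4) = (1.11×10¹³)^(1/4) = 1820 K.

T_eq ≈ 1820 K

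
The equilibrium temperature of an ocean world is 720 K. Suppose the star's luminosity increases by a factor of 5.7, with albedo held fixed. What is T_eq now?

T_eq ∝ L^(1/4) · d^(−1/2).
T′ = 720 × 5.7^(1/4) = 1110 K.

T_eq ≈ 1110 K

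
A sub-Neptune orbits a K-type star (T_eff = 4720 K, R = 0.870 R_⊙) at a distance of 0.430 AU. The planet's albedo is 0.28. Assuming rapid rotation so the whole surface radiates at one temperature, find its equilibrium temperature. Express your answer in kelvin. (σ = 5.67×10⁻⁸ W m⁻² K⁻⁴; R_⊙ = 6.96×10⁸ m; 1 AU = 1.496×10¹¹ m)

R_⋆ = 0.870 × 6.96×10⁸ = 6.06×10⁸ m.
d = 0.430 AU = 6.43×10¹⁰ m.
L = 4πR_⋆²σT_⋆⁴ = 4π(6.06×10⁸)² × 5.67×10⁻⁸ × (4720)⁴ = 1.30×10²⁶ W.
S = L/(4πd²) = 2490 W m⁻².
Energy balance: absorbed = emitted ⇒ πR²·S(1−A) = 4πR²·σT_eq⁴, so T_eq⁴ = S(1−A)/(4σ).
T_eq = [2490 × 0.72 / (4 × 5.67×10⁻⁸)]^(1/4) = (7.92×10⁹)^(1/4) = 298 K.

T_eq ≈ 298 K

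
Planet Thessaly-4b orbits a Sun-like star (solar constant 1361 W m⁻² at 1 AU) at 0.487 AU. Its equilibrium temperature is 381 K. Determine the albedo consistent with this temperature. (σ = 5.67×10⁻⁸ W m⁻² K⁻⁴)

Flux at 0.487 AU: S = 1361/0.487² = 5740 W m⁻².
From T_eq⁴ = S(1−A)/(4σ): 1−A = 4σT_eq⁴/S.
1−A = 4 × 5.67×10⁻⁸ × (381)⁴ / 5740 = 0.833.

A ≈ 0.17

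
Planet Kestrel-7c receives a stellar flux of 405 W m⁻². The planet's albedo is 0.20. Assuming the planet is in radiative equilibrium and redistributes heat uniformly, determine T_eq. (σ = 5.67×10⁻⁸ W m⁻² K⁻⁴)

T_eq ≈ 194 K

Energy balance: absorbed = emitted ⇒ πR²·S(1−A) = 4πR²·σT_eq⁴, so T_eq⁴ = S(1−A)/(4σ).
T_eq = [405 × 0.80 / (4 × 5.67×10⁻⁸)]^(1/4) = (1.43×10⁹)^(1/4) = 194 K.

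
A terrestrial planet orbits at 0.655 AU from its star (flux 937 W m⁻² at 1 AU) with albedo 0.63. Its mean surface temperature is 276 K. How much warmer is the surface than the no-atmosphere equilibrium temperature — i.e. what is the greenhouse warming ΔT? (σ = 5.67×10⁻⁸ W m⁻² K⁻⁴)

ΔT ≈ 31.7 K

S = 937/0.655² = 2184 W m⁻².
T_eq = [S(1−A)/(4σ)]^(1/4) = [2184×0.37/(4×5.67×10⁻⁸)]^(1/4) = 244.3 K.
ΔT = T_surf − T_eq = 276 − 244.3.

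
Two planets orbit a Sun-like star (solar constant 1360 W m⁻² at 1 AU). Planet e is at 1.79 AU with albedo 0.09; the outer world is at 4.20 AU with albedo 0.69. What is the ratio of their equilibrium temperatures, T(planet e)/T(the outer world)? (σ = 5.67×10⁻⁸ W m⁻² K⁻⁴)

T₁/T₂ ≈ 2.005

T_eq = [S₀(1−A)/(4σd²)]^(1/4), so T ∝ (1−A)^(1/4) / √d.
T₁ = [1360×0.91/(4×5.67×10⁻⁸×1.79²)]^(1/4) = 203.15 K.
T₂ = [1360×0.31/(4×5.67×10⁻⁸×4.20²)]^(1/4) = 101.32 K.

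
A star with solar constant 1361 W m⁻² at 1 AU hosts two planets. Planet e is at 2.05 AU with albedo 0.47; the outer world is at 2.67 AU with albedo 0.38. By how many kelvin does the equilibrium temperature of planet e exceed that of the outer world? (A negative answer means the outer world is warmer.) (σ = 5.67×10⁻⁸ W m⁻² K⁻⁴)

T_eq = [S₀(1−A)/(4σd²)]^(1/4), so T ∝ (1−A)^(1/4) / √d.
T₁ = [1361×0.53/(4×5.67×10⁻⁸×2.05²)]^(1/4) = 165.86 K.
T₂ = [1361×0.62/(4×5.67×10⁻⁸×2.67²)]^(1/4) = 151.15 K.

ΔT ≈ 14.7 K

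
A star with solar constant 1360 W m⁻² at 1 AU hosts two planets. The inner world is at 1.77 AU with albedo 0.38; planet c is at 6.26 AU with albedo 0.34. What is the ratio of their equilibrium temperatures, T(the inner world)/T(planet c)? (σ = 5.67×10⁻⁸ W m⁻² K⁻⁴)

T₁/T₂ ≈ 1.851

T_eq = [S₀(1−A)/(4σd²)]^(1/4), so T ∝ (1−A)^(1/4) / √d.
T₁ = [1360×0.62/(4×5.67×10⁻⁸×1.77²)]^(1/4) = 185.60 K.
T₂ = [1360×0.66/(4×5.67×10⁻⁸×6.26²)]^(1/4) = 100.25 K.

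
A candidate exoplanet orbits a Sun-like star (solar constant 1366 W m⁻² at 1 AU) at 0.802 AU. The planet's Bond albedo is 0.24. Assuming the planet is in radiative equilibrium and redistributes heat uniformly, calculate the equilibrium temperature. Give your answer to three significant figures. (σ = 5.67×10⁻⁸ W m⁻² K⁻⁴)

Flux at 0.802 AU: S = 1366/0.802² = 2120 W m⁻².
Energy balance: absorbed = emitted ⇒ πR²·S(1−A) = 4πR²·σT_eq⁴, so T_eq⁴ = S(1−A)/(4σ).
T_eq = [2120 × 0.76 / (4 × 5.67×10⁻⁸)]^(1/4) = (7.12×10⁹)^(1/4) = 290 K.

T_eq ≈ 290 K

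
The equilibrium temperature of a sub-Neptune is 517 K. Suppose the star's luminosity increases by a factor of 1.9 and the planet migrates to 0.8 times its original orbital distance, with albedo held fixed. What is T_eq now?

T_eq ≈ 679 K

T_eq ∝ L^(1/4) · d^(−1/2).
T′ = 517 × 1.9^(1/4) / 0.8^(1/2) = 679 K.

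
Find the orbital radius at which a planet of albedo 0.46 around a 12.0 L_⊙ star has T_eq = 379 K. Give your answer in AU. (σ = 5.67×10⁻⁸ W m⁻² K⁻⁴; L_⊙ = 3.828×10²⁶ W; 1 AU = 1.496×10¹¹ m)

L = 12.0 × 3.828×10²⁶ = 4.59×10²⁷ W.
From T_eq⁴ = L(1−A)/(16πσd²): d = √[L(1−A)/(16πσT_eq⁴)].
d = √[4.59×10²⁷ × 0.54 / (16π × 5.67×10⁻⁸ × (379)⁴)] = 2.05×10¹¹ m = 1.37 AU.

d ≈ 1.37 AU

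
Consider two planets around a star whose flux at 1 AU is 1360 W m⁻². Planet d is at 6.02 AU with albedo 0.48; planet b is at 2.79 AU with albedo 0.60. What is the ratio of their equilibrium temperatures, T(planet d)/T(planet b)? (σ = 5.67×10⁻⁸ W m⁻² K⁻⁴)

T_eq = [S₀(1−A)/(4σd²)]^(1/4), so T ∝ (1−A)^(1/4) / √d.
T₁ = [1360×0.52/(4×5.67×10⁻⁸×6.02²)]^(1/4) = 96.31 K.
T₂ = [1360×0.40/(4×5.67×10⁻⁸×2.79²)]^(1/4) = 132.49 K.

T₁/T₂ ≈ 0.727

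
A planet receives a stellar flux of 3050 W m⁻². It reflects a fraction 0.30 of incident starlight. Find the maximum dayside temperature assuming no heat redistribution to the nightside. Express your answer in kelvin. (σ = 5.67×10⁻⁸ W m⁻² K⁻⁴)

T_ss ≈ 441 K

With no redistribution each surface element balances locally: S(1−A) = σT⁴.
T = [3050 × 0.70 / 5.67×10⁻⁸]^(1/4) = (3.77×10¹⁰)^(1/4) = 441 K.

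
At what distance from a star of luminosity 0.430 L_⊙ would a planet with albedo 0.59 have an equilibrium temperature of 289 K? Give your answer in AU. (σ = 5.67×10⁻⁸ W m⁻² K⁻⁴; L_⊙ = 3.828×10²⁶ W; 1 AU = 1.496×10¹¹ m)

d ≈ 0.389 AU

L = 0.430 × 3.828×10²⁶ = 1.65×10²⁶ W.
From T_eq⁴ = L(1−A)/(16πσd²): d = √[L(1−A)/(16πσT_eq⁴)].
d = √[1.65×10²⁶ × 0.41 / (16π × 5.67×10⁻⁸ × (289)⁴)] = 5.83×10¹⁰ m = 0.389 AU.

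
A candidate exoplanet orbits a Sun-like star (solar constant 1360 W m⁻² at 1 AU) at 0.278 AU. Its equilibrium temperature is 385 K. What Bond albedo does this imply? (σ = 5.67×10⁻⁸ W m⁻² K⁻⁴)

A ≈ 0.72

Flux at 0.278 AU: S = 1360/0.278² = 1.76×10⁴ W m⁻².
From T_eq⁴ = S(1−A)/(4σ): 1−A = 4σT_eq⁴/S.
1−A = 4 × 5.67×10⁻⁸ × (385)⁴ / 1.76×10⁴ = 0.283.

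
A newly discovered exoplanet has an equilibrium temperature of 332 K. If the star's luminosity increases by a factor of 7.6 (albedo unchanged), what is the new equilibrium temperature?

T_eq ∝ L^(1/4) · d^(−1/2).
T′ = 332 × 7.6^(1/4) = 551 K.

T_eq ≈ 551 K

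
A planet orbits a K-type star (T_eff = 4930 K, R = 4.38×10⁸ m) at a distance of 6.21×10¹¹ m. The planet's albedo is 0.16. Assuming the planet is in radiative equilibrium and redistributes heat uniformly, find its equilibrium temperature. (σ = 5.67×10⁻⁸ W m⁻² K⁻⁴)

L = 4πR_⋆²σT_⋆⁴ = 4π(4.38×10⁸)² × 5.67×10⁻⁸ × (4930)⁴ = 8.07×10²⁵ W.
S = L/(4πd²) = 16.7 W m⁻².
Energy balance: absorbed = emitted ⇒ πR²·S(1−A) = 4πR²·σT_eq⁴, so T_eq⁴ = S(1−A)/(4σ).
T_eq = [16.7 × 0.84 / (4 × 5.67×10⁻⁸)]^(1/4) = (6.17×10⁷)^(1/4) = 88.6 K.

T_eq ≈ 88.6 K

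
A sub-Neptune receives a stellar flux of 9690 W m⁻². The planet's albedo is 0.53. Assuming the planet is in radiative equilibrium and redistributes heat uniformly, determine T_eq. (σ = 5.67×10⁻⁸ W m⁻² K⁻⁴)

Energy balance: absorbed = emitted ⇒ πR²·S(1−A) = 4πR²·σT_eq⁴, so T_eq⁴ = S(1−A)/(4σ).
T_eq = [9690 × 0.47 / (4 × 5.67×10⁻⁸)]^(1/4) = (2.01×10¹⁰)^(1/4) = 376 K.

T_eq ≈ 376 K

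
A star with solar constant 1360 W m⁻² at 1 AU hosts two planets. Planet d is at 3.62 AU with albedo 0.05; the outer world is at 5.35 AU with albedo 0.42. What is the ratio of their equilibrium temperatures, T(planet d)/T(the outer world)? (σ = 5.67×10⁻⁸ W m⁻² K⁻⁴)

T_eq = [S₀(1−A)/(4σd²)]^(1/4), so T ∝ (1−A)^(1/4) / √d.
T₁ = [1360×0.95/(4×5.67×10⁻⁸×3.62²)]^(1/4) = 144.39 K.
T₂ = [1360×0.58/(4×5.67×10⁻⁸×5.35²)]^(1/4) = 104.99 K.

T₁/T₂ ≈ 1.375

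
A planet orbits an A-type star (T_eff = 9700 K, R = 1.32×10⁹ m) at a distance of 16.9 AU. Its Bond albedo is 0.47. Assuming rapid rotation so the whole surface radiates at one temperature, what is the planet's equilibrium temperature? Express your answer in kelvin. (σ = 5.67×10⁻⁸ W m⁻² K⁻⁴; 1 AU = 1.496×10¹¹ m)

T_eq ≈ 134 K

d = 16.9 AU = 2.53×10¹² m.
L = 4πR_⋆²σT_⋆⁴ = 4π(1.32×10⁹)² × 5.67×10⁻⁸ × (9700)⁴ = 1.10×10²⁸ W.
S = L/(4πd²) = 137 W m⁻².
Energy balance: absorbed = emitted ⇒ πR²·S(1−A) = 4πR²·σT_eq⁴, so T_eq⁴ = S(1−A)/(4σ).
T_eq = [137 × 0.53 / (4 × 5.67×10⁻⁸)]^(1/4) = (3.20×10⁸)^(1/4) = 134 K.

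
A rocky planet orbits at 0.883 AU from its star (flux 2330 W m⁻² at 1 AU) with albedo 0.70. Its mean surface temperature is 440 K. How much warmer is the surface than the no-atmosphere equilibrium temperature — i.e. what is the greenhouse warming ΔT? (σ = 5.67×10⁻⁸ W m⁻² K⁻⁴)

ΔT ≈ 189.3 K

S = 2330/0.883² = 2988 W m⁻².
T_eq = [S(1−A)/(4σ)]^(1/4) = [2988×0.30/(4×5.67×10⁻⁸)]^(1/4) = 250.7 K.
ΔT = T_surf − T_eq = 440 − 250.7.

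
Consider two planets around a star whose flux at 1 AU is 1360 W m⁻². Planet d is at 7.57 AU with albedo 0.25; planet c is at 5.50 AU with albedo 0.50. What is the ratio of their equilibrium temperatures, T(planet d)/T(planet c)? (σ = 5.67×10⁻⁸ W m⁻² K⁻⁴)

T_eq = [S₀(1−A)/(4σd²)]^(1/4), so T ∝ (1−A)^(1/4) / √d.
T₁ = [1360×0.75/(4×5.67×10⁻⁸×7.57²)]^(1/4) = 94.12 K.
T₂ = [1360×0.50/(4×5.67×10⁻⁸×5.50²)]^(1/4) = 99.78 K.

T₁/T₂ ≈ 0.943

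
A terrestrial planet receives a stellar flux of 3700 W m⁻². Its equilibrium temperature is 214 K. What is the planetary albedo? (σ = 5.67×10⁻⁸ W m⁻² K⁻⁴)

A ≈ 0.87

From T_eq⁴ = S(1−A)/(4σ): 1−A = 4σT_eq⁴/S.
1−A = 4 × 5.67×10⁻⁸ × (214)⁴ / 3700 = 0.129.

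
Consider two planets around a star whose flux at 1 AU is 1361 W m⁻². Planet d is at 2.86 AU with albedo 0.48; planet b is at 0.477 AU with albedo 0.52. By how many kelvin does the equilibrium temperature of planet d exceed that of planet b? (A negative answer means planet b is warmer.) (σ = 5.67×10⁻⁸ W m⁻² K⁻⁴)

T_eq = [S₀(1−A)/(4σd²)]^(1/4), so T ∝ (1−A)^(1/4) / √d.
T₁ = [1361×0.52/(4×5.67×10⁻⁸×2.86²)]^(1/4) = 139.76 K.
T₂ = [1361×0.48/(4×5.67×10⁻⁸×0.477²)]^(1/4) = 335.43 K.

ΔT ≈ -195.7 K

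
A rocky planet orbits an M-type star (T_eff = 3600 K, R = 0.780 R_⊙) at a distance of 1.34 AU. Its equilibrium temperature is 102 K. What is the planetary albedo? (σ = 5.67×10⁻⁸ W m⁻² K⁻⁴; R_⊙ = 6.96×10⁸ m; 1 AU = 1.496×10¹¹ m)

A ≈ 0.65

R_⋆ = 0.780 × 6.96×10⁸ = 5.43×10⁸ m.
d = 1.34 AU = 2.00×10¹¹ m.
L = 4πR_⋆²σT_⋆⁴ = 4π(5.43×10⁸)² × 5.67×10⁻⁸ × (3600)⁴ = 3.53×10²⁵ W.
S = L/(4πd²) = 69.8 W m⁻².
From T_eq⁴ = S(1−A)/(4σ): 1−A = 4σT_eq⁴/S.
1−A = 4 × 5.67×10⁻⁸ × (102)⁴ / 69.8 = 0.351.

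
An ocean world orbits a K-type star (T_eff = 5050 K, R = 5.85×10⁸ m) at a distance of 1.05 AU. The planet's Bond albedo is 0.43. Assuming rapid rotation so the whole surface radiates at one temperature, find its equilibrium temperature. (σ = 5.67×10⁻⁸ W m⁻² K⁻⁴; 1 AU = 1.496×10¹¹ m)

T_eq ≈ 189 K

d = 1.05 AU = 1.57×10¹¹ m.
L = 4πR_⋆²σT_⋆⁴ = 4π(5.85×10⁸)² × 5.67×10⁻⁸ × (5050)⁴ = 1.59×10²⁶ W.
S = L/(4πd²) = 511 W m⁻².
Energy balance: absorbed = emitted ⇒ πR²·S(1−A) = 4πR²·σT_eq⁴, so T_eq⁴ = S(1−A)/(4σ).
T_eq = [511 × 0.57 / (4 × 5.67×10⁻⁸)]^(1/4) = (1.29×10⁹)^(1/4) = 189 K.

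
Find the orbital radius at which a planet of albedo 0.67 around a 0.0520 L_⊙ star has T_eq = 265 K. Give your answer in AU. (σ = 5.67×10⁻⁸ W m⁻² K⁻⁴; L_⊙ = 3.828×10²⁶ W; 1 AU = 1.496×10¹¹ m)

L = 0.0520 × 3.828×10²⁶ = 1.99×10²⁵ W.
From T_eq⁴ = L(1−A)/(16πσd²): d = √[L(1−A)/(16πσT_eq⁴)].
d = √[1.99×10²⁵ × 0.33 / (16π × 5.67×10⁻⁸ × (265)⁴)] = 2.16×10¹⁰ m = 0.145 AU.

d ≈ 0.145 AU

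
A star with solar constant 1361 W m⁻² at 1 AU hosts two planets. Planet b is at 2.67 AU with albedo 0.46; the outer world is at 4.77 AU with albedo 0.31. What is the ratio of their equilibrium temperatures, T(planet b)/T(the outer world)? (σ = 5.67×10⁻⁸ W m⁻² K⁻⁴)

T_eq = [S₀(1−A)/(4σd²)]^(1/4), so T ∝ (1−A)^(1/4) / √d.
T₁ = [1361×0.54/(4×5.67×10⁻⁸×2.67²)]^(1/4) = 146.01 K.
T₂ = [1361×0.69/(4×5.67×10⁻⁸×4.77²)]^(1/4) = 116.15 K.

T₁/T₂ ≈ 1.257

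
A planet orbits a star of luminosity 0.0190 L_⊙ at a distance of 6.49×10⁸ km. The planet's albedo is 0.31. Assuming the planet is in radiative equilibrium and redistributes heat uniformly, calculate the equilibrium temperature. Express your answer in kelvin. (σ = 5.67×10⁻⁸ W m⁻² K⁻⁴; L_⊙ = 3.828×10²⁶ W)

T_eq ≈ 45.2 K

d = 6.49×10⁸ km = 6.49×10¹¹ m.
L = 0.0190 × 3.828×10²⁶ = 7.27×10²⁴ W.
Flux: S = L/(4πd²) = 7.27×10²⁴/(4π×(6.49×10¹¹)²) = 1.37 W m⁻².
Energy balance: absorbed = emitted ⇒ πR²·S(1−A) = 4πR²·σT_eq⁴, so T_eq⁴ = S(1−A)/(4σ).
T_eq = [1.37 × 0.69 / (4 × 5.67×10⁻⁸)]^(1/4) = (4.18×10⁶)^(1/4) = 45.2 K.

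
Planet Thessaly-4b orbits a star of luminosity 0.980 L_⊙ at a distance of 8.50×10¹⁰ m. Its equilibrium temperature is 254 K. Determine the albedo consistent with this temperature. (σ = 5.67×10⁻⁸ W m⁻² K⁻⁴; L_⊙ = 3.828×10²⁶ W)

L = 0.980 × 3.828×10²⁶ = 3.75×10²⁶ W.
Flux: S = L/(4πd²) = 3.75×10²⁶/(4π×(8.50×10¹⁰)²) = 4130 W m⁻².
From T_eq⁴ = S(1−A)/(4σ): 1−A = 4σT_eq⁴/S.
1−A = 4 × 5.67×10⁻⁸ × (254)⁴ / 4130 = 0.228.

A ≈ 0.77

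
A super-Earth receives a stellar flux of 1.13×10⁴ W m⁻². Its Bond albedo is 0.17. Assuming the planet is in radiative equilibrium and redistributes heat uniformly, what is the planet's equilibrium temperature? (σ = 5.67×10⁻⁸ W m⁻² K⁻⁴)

T_eq ≈ 451 K

Energy balance: absorbed = emitted ⇒ πR²·S(1−A) = 4πR²·σT_eq⁴, so T_eq⁴ = S(1−A)/(4σ).
T_eq = [1.13×10⁴ × 0.83 / (4 × 5.67×10⁻⁸)]^(1/4) = (4.14×10¹⁰)^(1/4) = 451 K.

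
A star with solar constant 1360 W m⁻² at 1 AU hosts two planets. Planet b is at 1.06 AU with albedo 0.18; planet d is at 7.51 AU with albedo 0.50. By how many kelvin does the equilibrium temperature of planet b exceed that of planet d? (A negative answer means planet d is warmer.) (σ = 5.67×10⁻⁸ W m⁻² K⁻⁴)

T_eq = [S₀(1−A)/(4σd²)]^(1/4), so T ∝ (1−A)^(1/4) / √d.
T₁ = [1360×0.82/(4×5.67×10⁻⁸×1.06²)]^(1/4) = 257.20 K.
T₂ = [1360×0.50/(4×5.67×10⁻⁸×7.51²)]^(1/4) = 85.39 K.

ΔT ≈ 171.8 K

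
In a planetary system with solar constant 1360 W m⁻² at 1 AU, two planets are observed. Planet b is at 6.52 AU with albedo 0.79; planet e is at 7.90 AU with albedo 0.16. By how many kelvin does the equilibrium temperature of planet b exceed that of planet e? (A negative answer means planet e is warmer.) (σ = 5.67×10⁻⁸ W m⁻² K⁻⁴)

ΔT ≈ -21.0 K

T_eq = [S₀(1−A)/(4σd²)]^(1/4), so T ∝ (1−A)^(1/4) / √d.
T₁ = [1360×0.21/(4×5.67×10⁻⁸×6.52²)]^(1/4) = 73.77 K.
T₂ = [1360×0.84/(4×5.67×10⁻⁸×7.90²)]^(1/4) = 94.78 K.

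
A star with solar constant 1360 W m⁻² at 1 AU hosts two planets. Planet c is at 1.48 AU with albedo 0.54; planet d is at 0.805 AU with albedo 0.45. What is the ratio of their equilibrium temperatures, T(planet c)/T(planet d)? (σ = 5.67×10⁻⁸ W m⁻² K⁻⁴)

T₁/T₂ ≈ 0.705

T_eq = [S₀(1−A)/(4σd²)]^(1/4), so T ∝ (1−A)^(1/4) / √d.
T₁ = [1360×0.46/(4×5.67×10⁻⁸×1.48²)]^(1/4) = 188.38 K.
T₂ = [1360×0.55/(4×5.67×10⁻⁸×0.805²)]^(1/4) = 267.10 K.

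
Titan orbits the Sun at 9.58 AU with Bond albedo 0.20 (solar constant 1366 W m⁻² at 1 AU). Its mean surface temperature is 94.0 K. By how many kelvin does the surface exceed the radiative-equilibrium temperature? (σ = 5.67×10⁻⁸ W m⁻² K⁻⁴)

S = 1366/9.58² = 14.88 W m⁻².
T_eq = [S(1−A)/(4σ)]^(1/4) = [14.88×0.80/(4×5.67×10⁻⁸)]^(1/4) = 85.1 K.
ΔT = T_surf − T_eq = 94 − 85.1.

ΔT ≈ 8.9 K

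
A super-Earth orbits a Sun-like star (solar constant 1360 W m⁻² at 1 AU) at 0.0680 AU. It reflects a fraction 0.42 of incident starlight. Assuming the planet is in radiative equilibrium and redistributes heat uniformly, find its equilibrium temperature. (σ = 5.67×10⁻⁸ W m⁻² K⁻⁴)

Flux at 0.0680 AU: S = 1360/0.0680² = 2.94×10⁵ W m⁻².
Energy balance: absorbed = emitted ⇒ πR²·S(1−A) = 4πR²·σT_eq⁴, so T_eq⁴ = S(1−A)/(4σ).
T_eq = [2.94×10⁵ × 0.58 / (4 × 5.67×10⁻⁸)]^(1/4) = (7.52×10¹¹)^(1/4) = 931 K.

T_eq ≈ 931 K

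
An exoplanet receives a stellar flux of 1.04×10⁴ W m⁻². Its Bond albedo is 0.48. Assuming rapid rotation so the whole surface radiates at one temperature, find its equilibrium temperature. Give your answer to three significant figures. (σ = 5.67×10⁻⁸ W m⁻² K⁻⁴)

Energy balance: absorbed = emitted ⇒ πR²·S(1−A) = 4πR²·σT_eq⁴, so T_eq⁴ = S(1−A)/(4σ).
T_eq = [1.04×10⁴ × 0.52 / (4 × 5.67×10⁻⁸)]^(1/4) = (2.38×10¹⁰)^(1/4) = 393 K.

T_eq ≈ 393 K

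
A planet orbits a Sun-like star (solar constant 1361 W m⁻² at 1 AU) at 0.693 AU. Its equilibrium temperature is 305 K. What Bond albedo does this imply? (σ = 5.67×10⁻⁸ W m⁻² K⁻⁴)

A ≈ 0.31

Flux at 0.693 AU: S = 1361/0.693² = 2830 W m⁻².
From T_eq⁴ = S(1−A)/(4σ): 1−A = 4σT_eq⁴/S.
1−A = 4 × 5.67×10⁻⁸ × (305)⁴ / 2830 = 0.693.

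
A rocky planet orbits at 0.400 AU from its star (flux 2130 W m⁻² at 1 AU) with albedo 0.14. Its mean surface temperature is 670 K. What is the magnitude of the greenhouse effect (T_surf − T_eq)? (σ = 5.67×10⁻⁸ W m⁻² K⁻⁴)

S = 2130/0.400² = 1.331×10⁴ W m⁻².
T_eq = [S(1−A)/(4σ)]^(1/4) = [1.331×10⁴×0.86/(4×5.67×10⁻⁸)]^(1/4) = 474.0 K.
ΔT = T_surf − T_eq = 670 − 474.0.

ΔT ≈ 196.0 K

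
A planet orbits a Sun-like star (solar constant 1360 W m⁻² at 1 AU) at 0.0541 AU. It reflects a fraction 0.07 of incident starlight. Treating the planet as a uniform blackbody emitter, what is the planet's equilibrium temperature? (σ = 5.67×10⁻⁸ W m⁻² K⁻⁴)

T_eq ≈ 1170 K

Flux at 0.0541 AU: S = 1360/0.0541² = 4.65×10⁵ W m⁻².
Energy balance: absorbed = emitted ⇒ πR²·S(1−A) = 4πR²·σT_eq⁴, so T_eq⁴ = S(1−A)/(4σ).
T_eq = [4.65×10⁵ × 0.93 / (4 × 5.67×10⁻⁸)]^(1/4) = (1.91×10¹²)^(1/4) = 1170 K.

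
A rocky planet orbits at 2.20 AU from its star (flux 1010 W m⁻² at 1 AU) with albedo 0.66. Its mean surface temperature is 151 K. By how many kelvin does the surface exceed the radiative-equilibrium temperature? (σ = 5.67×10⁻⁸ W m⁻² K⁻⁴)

S = 1010/2.20² = 208.7 W m⁻².
T_eq = [S(1−A)/(4σ)]^(1/4) = [208.7×0.34/(4×5.67×10⁻⁸)]^(1/4) = 133.0 K.
ΔT = T_surf − T_eq = 151 − 133.0.

ΔT ≈ 18.0 K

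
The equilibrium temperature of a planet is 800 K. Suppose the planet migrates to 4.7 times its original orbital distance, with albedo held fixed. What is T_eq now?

T_eq ∝ L^(1/4) · d^(−1/2).
T′ = 800 / 4.7^(1/2) = 369 K.

T_eq ≈ 369 K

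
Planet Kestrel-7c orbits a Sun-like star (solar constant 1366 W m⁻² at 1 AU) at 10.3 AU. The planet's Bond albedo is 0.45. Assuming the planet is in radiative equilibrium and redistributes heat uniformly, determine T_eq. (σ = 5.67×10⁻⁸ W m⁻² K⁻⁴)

T_eq ≈ 74.8 K

Flux at 10.3 AU: S = 1366/10.3² = 12.9 W m⁻².
Energy balance: absorbed = emitted ⇒ πR²·S(1−A) = 4πR²·σT_eq⁴, so T_eq⁴ = S(1−A)/(4σ).
T_eq = [12.9 × 0.55 / (4 × 5.67×10⁻⁸)]^(1/4) = (3.12×10⁷)^(1/4) = 74.8 K.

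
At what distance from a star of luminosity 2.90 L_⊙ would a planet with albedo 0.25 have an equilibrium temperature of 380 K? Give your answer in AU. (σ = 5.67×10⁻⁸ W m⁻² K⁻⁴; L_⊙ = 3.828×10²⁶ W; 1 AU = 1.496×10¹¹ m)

d ≈ 0.791 AU

L = 2.90 × 3.828×10²⁶ = 1.11×10²⁷ W.
From T_eq⁴ = L(1−A)/(16πσd²): d = √[L(1−A)/(16πσT_eq⁴)].
d = √[1.11×10²⁷ × 0.75 / (16π × 5.67×10⁻⁸ × (380)⁴)] = 1.18×10¹¹ m = 0.791 AU.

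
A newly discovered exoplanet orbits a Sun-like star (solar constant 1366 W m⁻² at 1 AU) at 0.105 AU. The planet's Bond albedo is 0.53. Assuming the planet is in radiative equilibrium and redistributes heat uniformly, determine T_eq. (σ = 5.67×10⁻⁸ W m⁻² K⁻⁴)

T_eq ≈ 712 K

Flux at 0.105 AU: S = 1366/0.105² = 1.24×10⁵ W m⁻².
Energy balance: absorbed = emitted ⇒ πR²·S(1−A) = 4πR²·σT_eq⁴, so T_eq⁴ = S(1−A)/(4σ).
T_eq = [1.24×10⁵ × 0.47 / (4 × 5.67×10⁻⁸)]^(1/4) = (2.57×10¹¹)^(1/4) = 712 K.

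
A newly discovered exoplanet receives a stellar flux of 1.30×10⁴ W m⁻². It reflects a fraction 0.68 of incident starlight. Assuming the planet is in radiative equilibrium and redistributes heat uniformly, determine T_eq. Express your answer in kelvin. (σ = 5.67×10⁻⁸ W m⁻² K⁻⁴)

T_eq ≈ 368 K

Energy balance: absorbed = emitted ⇒ πR²·S(1−A) = 4πR²·σT_eq⁴, so T_eq⁴ = S(1−A)/(4σ).
T_eq = [1.30×10⁴ × 0.32 / (4 × 5.67×10⁻⁸)]^(1/4) = (1.83×10¹⁰)^(1/4) = 368 K.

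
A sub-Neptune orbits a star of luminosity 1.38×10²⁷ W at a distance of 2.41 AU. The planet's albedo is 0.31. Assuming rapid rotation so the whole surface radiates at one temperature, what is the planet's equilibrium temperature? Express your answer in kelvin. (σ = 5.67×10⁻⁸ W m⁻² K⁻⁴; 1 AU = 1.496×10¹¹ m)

T_eq ≈ 225 K

d = 2.41 AU = 3.61×10¹¹ m.
Flux: S = L/(4πd²) = 1.38×10²⁷/(4π×(3.61×10¹¹)²) = 845 W m⁻².
Energy balance: absorbed = emitted ⇒ πR²·S(1−A) = 4πR²·σT_eq⁴, so T_eq⁴ = S(1−A)/(4σ).
T_eq = [845 × 0.69 / (4 × 5.67×10⁻⁸)]^(1/4) = (2.57×10⁹)^(1/4) = 225 K.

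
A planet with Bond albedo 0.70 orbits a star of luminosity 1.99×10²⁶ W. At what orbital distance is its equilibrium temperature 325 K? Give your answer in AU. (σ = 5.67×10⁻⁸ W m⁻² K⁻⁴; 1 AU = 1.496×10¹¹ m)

d ≈ 0.290 AU

From T_eq⁴ = L(1−A)/(16πσd²): d = √[L(1−A)/(16πσT_eq⁴)].
d = √[1.99×10²⁶ × 0.30 / (16π × 5.67×10⁻⁸ × (325)⁴)] = 4.33×10¹⁰ m = 0.290 AU.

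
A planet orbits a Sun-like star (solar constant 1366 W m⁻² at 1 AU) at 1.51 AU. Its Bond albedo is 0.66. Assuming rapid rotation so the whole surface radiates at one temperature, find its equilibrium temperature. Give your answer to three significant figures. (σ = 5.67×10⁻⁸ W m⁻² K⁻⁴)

Flux at 1.51 AU: S = 1366/1.51² = 599 W m⁻².
Energy balance: absorbed = emitted ⇒ πR²·S(1−A) = 4πR²·σT_eq⁴, so T_eq⁴ = S(1−A)/(4σ).
T_eq = [599 × 0.34 / (4 × 5.67×10⁻⁸)]^(1/4) = (8.98×10⁸)^(1/4) = 173 K.

T_eq ≈ 173 K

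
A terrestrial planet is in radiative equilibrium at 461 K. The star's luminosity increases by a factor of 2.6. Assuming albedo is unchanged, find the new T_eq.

T_eq ∝ L^(1/4) · d^(−1/2).
T′ = 461 × 2.6^(1/4) = 585 K.

T_eq ≈ 585 K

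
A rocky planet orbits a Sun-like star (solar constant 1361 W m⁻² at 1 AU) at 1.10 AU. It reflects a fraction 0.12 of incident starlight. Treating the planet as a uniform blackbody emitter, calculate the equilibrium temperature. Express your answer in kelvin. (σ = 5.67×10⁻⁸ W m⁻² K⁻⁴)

Flux at 1.10 AU: S = 1361/1.10² = 1120 W m⁻².
Energy balance: absorbed = emitted ⇒ πR²·S(1−A) = 4πR²·σT_eq⁴, so T_eq⁴ = S(1−A)/(4σ).
T_eq = [1120 × 0.88 / (4 × 5.67×10⁻⁸)]^(1/4) = (4.36×10⁹)^(1/4) = 257 K.

T_eq ≈ 257 K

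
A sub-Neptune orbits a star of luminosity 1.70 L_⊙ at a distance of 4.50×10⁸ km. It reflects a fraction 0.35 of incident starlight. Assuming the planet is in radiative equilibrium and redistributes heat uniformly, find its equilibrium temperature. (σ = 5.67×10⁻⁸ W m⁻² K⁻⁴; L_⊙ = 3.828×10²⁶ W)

T_eq ≈ 165 K

d = 4.50×10⁸ km = 4.50×10¹¹ m.
L = 1.70 × 3.828×10²⁶ = 6.51×10²⁶ W.
Flux: S = L/(4πd²) = 6.51×10²⁶/(4π×(4.50×10¹¹)²) = 256 W m⁻².
Energy balance: absorbed = emitted ⇒ πR²·S(1−A) = 4πR²·σT_eq⁴, so T_eq⁴ = S(1−A)/(4σ).
T_eq = [256 × 0.65 / (4 × 5.67×10⁻⁸)]^(1/4) = (7.33×10⁸)^(1/4) = 165 K.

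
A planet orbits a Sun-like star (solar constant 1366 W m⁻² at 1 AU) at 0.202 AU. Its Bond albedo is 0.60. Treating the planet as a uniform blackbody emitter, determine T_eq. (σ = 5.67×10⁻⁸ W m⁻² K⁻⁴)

T_eq ≈ 493 K

Flux at 0.202 AU: S = 1366/0.202² = 3.35×10⁴ W m⁻².
Energy balance: absorbed = emitted ⇒ πR²·S(1−A) = 4πR²·σT_eq⁴, so T_eq⁴ = S(1−A)/(4σ).
T_eq = [3.35×10⁴ × 0.40 / (4 × 5.67×10⁻⁸)]^(1/4) = (5.90×10¹⁰)^(1/4) = 493 K.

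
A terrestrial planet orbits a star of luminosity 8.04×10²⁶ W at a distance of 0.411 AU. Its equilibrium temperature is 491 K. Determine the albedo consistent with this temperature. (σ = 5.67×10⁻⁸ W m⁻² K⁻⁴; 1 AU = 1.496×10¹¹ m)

A ≈ 0.22

d = 0.411 AU = 6.15×10¹⁰ m.
Flux: S = L/(4πd²) = 8.04×10²⁶/(4π×(6.15×10¹⁰)²) = 1.69×10⁴ W m⁻².
From T_eq⁴ = S(1−A)/(4σ): 1−A = 4σT_eq⁴/S.
1−A = 4 × 5.67×10⁻⁸ × (491)⁴ / 1.69×10⁴ = 0.779.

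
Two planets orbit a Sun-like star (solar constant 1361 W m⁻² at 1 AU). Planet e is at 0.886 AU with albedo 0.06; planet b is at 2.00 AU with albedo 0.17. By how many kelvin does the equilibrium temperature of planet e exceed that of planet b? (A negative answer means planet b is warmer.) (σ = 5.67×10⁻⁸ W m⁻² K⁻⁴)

T_eq = [S₀(1−A)/(4σd²)]^(1/4), so T ∝ (1−A)^(1/4) / √d.
T₁ = [1361×0.94/(4×5.67×10⁻⁸×0.886²)]^(1/4) = 291.15 K.
T₂ = [1361×0.83/(4×5.67×10⁻⁸×2.00²)]^(1/4) = 187.85 K.

ΔT ≈ 103.3 K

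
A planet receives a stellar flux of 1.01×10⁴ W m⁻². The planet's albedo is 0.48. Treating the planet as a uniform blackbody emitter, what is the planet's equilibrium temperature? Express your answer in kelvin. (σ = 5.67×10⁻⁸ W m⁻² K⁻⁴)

Energy balance: absorbed = emitted ⇒ πR²·S(1−A) = 4πR²·σT_eq⁴, so T_eq⁴ = S(1−A)/(4σ).
T_eq = [1.01×10⁴ × 0.52 / (4 × 5.67×10⁻⁸)]^(1/4) = (2.32×10¹⁰)^(1/4) = 390 K.

T_eq ≈ 390 K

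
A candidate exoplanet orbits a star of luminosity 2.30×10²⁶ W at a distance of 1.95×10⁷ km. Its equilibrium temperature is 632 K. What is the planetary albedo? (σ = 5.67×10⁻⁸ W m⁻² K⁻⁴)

A ≈ 0.25

d = 1.95×10⁷ km = 1.95×10¹⁰ m.
Flux: S = L/(4πd²) = 2.30×10²⁶/(4π×(1.95×10¹⁰)²) = 4.81×10⁴ W m⁻².
From T_eq⁴ = S(1−A)/(4σ): 1−A = 4σT_eq⁴/S.
1−A = 4 × 5.67×10⁻⁸ × (632)⁴ / 4.81×10⁴ = 0.752.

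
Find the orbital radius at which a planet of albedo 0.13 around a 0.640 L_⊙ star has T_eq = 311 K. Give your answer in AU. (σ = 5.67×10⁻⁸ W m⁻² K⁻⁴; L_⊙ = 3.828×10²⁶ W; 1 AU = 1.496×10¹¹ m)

L = 0.640 × 3.828×10²⁶ = 2.45×10²⁶ W.
From T_eq⁴ = L(1−A)/(16πσd²): d = √[L(1−A)/(16πσT_eq⁴)].
d = √[2.45×10²⁶ × 0.87 / (16π × 5.67×10⁻⁸ × (311)⁴)] = 8.94×10¹⁰ m = 0.598 AU.

d ≈ 0.598 AU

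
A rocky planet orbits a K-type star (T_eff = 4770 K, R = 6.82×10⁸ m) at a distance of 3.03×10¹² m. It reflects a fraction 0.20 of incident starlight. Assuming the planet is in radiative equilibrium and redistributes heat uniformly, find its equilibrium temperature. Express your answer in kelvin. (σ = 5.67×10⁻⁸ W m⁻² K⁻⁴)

L = 4πR_⋆²σT_⋆⁴ = 4π(6.82×10⁸)² × 5.67×10⁻⁸ × (4770)⁴ = 1.72×10²⁶ W.
S = L/(4πd²) = 1.49 W m⁻².
Energy balance: absorbed = emitted ⇒ πR²·S(1−A) = 4πR²·σT_eq⁴, so T_eq⁴ = S(1−A)/(4σ).
T_eq = [1.49 × 0.80 / (4 × 5.67×10⁻⁸)]^(1/4) = (5.25×10⁶)^(1/4) = 47.9 K.

T_eq ≈ 47.9 K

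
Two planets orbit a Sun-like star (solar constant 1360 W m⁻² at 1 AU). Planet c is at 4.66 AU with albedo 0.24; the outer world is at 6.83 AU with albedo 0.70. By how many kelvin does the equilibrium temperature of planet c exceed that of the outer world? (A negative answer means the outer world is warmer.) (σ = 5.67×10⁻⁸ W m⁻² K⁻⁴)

ΔT ≈ 41.6 K

T_eq = [S₀(1−A)/(4σd²)]^(1/4), so T ∝ (1−A)^(1/4) / √d.
T₁ = [1360×0.76/(4×5.67×10⁻⁸×4.66²)]^(1/4) = 120.36 K.
T₂ = [1360×0.30/(4×5.67×10⁻⁸×6.83²)]^(1/4) = 78.80 K.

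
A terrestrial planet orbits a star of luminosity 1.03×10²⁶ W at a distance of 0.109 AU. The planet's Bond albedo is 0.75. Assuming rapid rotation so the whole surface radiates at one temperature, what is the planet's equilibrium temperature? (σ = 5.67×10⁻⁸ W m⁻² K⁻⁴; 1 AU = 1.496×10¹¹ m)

d = 0.109 AU = 1.63×10¹⁰ m.
Flux: S = L/(4πd²) = 1.03×10²⁶/(4π×(1.63×10¹⁰)²) = 3.08×10⁴ W m⁻².
Energy balance: absorbed = emitted ⇒ πR²·S(1−A) = 4πR²·σT_eq⁴, so T_eq⁴ = S(1−A)/(4σ).
T_eq = [3.08×10⁴ × 0.25 / (4 × 5.67×10⁻⁸)]^(1/4) = (3.40×10¹⁰)^(1/4) = 429 K.

T_eq ≈ 429 K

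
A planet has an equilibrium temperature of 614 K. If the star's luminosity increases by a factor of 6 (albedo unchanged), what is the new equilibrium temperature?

T_eq ≈ 961 K

T_eq ∝ L^(1/4) · d^(−1/2).
T′ = 614 × 6^(1/4) = 961 K.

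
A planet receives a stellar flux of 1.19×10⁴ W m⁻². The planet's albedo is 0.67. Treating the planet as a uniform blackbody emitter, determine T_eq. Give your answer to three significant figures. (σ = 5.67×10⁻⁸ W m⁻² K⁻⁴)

T_eq ≈ 363 K

Energy balance: absorbed = emitted ⇒ πR²·S(1−A) = 4πR²·σT_eq⁴, so T_eq⁴ = S(1−A)/(4σ).
T_eq = [1.19×10⁴ × 0.33 / (4 × 5.67×10⁻⁸)]^(1/4) = (1.73×10¹⁰)^(1/4) = 363 K.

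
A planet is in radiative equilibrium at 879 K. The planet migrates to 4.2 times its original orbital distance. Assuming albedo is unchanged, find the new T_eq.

T_eq ≈ 429 K

T_eq ∝ L^(1/4) · d^(−1/2).
T′ = 879 / 4.2^(1/2) = 429 K.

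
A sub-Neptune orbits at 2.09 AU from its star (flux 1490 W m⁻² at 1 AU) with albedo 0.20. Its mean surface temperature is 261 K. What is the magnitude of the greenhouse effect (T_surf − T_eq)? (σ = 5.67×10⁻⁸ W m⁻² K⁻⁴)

S = 1490/2.09² = 341.1 W m⁻².
T_eq = [S(1−A)/(4σ)]^(1/4) = [341.1×0.80/(4×5.67×10⁻⁸)]^(1/4) = 186.2 K.
ΔT = T_surf − T_eq = 261 − 186.2.

ΔT ≈ 74.8 K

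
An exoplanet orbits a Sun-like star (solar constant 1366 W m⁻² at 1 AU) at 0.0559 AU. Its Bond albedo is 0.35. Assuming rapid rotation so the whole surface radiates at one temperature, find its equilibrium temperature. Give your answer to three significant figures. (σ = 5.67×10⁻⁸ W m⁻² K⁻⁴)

T_eq ≈ 1060 K

Flux at 0.0559 AU: S = 1366/0.0559² = 4.37×10⁵ W m⁻².
Energy balance: absorbed = emitted ⇒ πR²·S(1−A) = 4πR²·σT_eq⁴, so T_eq⁴ = S(1−A)/(4σ).
T_eq = [4.37×10⁵ × 0.65 / (4 × 5.67×10⁻⁸)]^(1/4) = (1.25×10¹²)^(1/4) = 1060 K.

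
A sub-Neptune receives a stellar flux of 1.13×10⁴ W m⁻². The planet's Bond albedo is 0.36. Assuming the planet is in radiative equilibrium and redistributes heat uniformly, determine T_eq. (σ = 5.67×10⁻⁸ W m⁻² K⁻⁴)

T_eq ≈ 423 K

Energy balance: absorbed = emitted ⇒ πR²·S(1−A) = 4πR²·σT_eq⁴, so T_eq⁴ = S(1−A)/(4σ).
T_eq = [1.13×10⁴ × 0.64 / (4 × 5.67×10⁻⁸)]^(1/4) = (3.19×10¹⁰)^(1/4) = 423 K.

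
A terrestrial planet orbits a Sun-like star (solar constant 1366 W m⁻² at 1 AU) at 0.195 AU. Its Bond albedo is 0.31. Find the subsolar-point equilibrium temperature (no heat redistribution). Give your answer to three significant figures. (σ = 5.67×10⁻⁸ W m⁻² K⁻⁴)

Flux at 0.195 AU: S = 1366/0.195² = 3.59×10⁴ W m⁻².
At the subsolar point the surface absorbs S(1−A) and emits σT⁴ per unit area — no factor of 4, since only the local patch is in balance.
T = [3.59×10⁴ × 0.69 / 5.67×10⁻⁸]^(1/4) = (4.37×10¹¹)^(1/4) = 813 K.

T_ss ≈ 813 K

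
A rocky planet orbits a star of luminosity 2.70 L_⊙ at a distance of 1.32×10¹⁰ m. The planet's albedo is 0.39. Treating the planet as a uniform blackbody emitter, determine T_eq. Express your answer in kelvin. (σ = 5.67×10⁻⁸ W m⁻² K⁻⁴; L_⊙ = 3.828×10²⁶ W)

T_eq ≈ 1060 K

L = 2.70 × 3.828×10²⁶ = 1.03×10²⁷ W.
Flux: S = L/(4πd²) = 1.03×10²⁷/(4π×(1.32×10¹⁰)²) = 4.72×10⁵ W m⁻².
Energy balance: absorbed = emitted ⇒ πR²·S(1−A) = 4πR²·σT_eq⁴, so T_eq⁴ = S(1−A)/(4σ).
T_eq = [4.72×10⁵ × 0.61 / (4 × 5.67×10⁻⁸)]^(1/4) = (1.27×10¹²)^(1/4) = 1060 K.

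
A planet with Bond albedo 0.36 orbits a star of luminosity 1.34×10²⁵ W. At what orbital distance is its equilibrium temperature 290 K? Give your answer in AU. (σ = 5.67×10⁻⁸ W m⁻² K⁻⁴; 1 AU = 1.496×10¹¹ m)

From T_eq⁴ = L(1−A)/(16πσd²): d = √[L(1−A)/(16πσT_eq⁴)].
d = √[1.34×10²⁵ × 0.64 / (16π × 5.67×10⁻⁸ × (290)⁴)] = 2.06×10¹⁰ m = 0.138 AU.

d ≈ 0.138 AU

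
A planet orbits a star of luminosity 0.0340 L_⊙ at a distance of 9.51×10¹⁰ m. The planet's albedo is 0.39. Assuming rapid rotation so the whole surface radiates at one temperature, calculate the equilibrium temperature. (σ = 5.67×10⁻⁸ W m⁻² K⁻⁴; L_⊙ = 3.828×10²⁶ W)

L = 0.0340 × 3.828×10²⁶ = 1.30×10²⁵ W.
Flux: S = L/(4πd²) = 1.30×10²⁵/(4π×(9.51×10¹⁰)²) = 115 W m⁻².
Energy balance: absorbed = emitted ⇒ πR²·S(1−A) = 4πR²·σT_eq⁴, so T_eq⁴ = S(1−A)/(4σ).
T_eq = [115 × 0.61 / (4 × 5.67×10⁻⁸)]^(1/4) = (3.08×10⁸)^(1/4) = 132 K.

T_eq ≈ 132 K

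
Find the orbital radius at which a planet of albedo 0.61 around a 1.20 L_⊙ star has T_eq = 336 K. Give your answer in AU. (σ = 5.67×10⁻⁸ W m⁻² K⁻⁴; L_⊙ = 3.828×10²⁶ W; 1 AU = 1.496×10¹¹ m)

L = 1.20 × 3.828×10²⁶ = 4.59×10²⁶ W.
From T_eq⁴ = L(1−A)/(16πσd²): d = √[L(1−A)/(16πσT_eq⁴)].
d = √[4.59×10²⁶ × 0.39 / (16π × 5.67×10⁻⁸ × (336)⁴)] = 7.02×10¹⁰ m = 0.469 AU.

d ≈ 0.469 AU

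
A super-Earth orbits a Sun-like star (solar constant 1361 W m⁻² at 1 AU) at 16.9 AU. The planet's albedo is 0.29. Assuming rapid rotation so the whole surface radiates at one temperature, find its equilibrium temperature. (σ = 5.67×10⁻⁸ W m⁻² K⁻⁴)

Flux at 16.9 AU: S = 1361/16.9² = 4.77 W m⁻².
Energy balance: absorbed = emitted ⇒ πR²·S(1−A) = 4πR²·σT_eq⁴, so T_eq⁴ = S(1−A)/(4σ).
T_eq = [4.77 × 0.71 / (4 × 5.67×10⁻⁸)]^(1/4) = (1.49×10⁷)^(1/4) = 62.1 K.

T_eq ≈ 62.1 K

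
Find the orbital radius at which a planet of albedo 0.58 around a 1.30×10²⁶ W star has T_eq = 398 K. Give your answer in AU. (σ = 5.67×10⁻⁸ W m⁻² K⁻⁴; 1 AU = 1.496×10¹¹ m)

From T_eq⁴ = L(1−A)/(16πσd²): d = √[L(1−A)/(16πσT_eq⁴)].
d = √[1.30×10²⁶ × 0.42 / (16π × 5.67×10⁻⁸ × (398)⁴)] = 2.76×10¹⁰ m = 0.185 AU.

d ≈ 0.185 AU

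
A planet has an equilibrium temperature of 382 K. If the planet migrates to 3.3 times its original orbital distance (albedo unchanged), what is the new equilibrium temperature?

T_eq ∝ L^(1/4) · d^(−1/2).
T′ = 382 / 3.3^(1/2) = 210 K.

T_eq ≈ 210 K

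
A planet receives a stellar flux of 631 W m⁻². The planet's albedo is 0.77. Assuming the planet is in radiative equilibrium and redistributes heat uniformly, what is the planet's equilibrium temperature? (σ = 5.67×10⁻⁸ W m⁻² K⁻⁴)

T_eq ≈ 159 K

Energy balance: absorbed = emitted ⇒ πR²·S(1−A) = 4πR²·σT_eq⁴, so T_eq⁴ = S(1−A)/(4σ).
T_eq = [631 × 0.23 / (4 × 5.67×10⁻⁸)]^(1/4) = (6.40×10⁸)^(1/4) = 159 K.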